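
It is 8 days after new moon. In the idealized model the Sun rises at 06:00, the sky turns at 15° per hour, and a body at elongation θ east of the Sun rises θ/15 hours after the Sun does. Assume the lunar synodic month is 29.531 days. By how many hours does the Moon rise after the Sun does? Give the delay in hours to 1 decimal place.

6.5 h

The Moon has covered 8/29.531 of its cycle, so θ ≈ 360° × 8/29.531 = 97.5°.
At 15° of sky rotation per hour, 97.5° corresponds to a 6.50 h lag.
So the Moon rises 6.50 h after the Sun.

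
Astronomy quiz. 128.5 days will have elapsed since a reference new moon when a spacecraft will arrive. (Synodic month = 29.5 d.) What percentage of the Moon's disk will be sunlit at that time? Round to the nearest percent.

Reduce mod P: 128.5 − 4×29.5 = 10.50 d into the current lunation.
Elongation θ = 360° × 10.50/29.5 ≈ 128.1°.
cos 128.1° = (-0.618), so f = (1 − (-0.618))/2 = 0.809, so 81%.

81%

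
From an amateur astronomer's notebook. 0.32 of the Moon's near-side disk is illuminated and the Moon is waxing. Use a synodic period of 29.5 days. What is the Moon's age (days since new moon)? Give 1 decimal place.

5.6 days

From f = (1 − cos θ)/2: cos θ = 1 − 2×0.32 = 0.360; arccos → 68.9°.
The Moon is waxing (0°–180°), so θ = 68.9° directly.
That fraction of the synodic month is 68.9/360 × 29.5 d ≈ 5.65 d.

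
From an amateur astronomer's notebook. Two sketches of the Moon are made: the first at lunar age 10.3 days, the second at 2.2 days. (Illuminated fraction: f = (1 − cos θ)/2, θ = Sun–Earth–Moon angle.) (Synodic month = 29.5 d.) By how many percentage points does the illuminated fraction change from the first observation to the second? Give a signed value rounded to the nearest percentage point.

-74 pp

First observation: θ = 360°·10.3/29.5 = 125.7°, so f = 0.792.
Second observation: θ = 26.8°, f = 0.054.
Δf = 0.054 − 0.792 = -0.738, i.e. -74 pp.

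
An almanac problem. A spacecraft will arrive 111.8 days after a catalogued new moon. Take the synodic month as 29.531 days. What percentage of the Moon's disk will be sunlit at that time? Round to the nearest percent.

39%

111.8/29.531 = 3.786 lunations, so 3 complete cycles and 23.21 d into the next.
The Moon has covered 23.21/29.531 of its cycle, so θ ≈ 360° × 23.21/29.531 = 282.9°.
cos 282.9° = 0.223, so f = (1 − 0.223)/2 = 0.388, so 39%.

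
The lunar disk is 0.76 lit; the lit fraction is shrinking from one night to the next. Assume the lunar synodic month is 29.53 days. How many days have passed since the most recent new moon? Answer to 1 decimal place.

19.6 days

cos θ = 1 − 2f = -0.520, giving a principal value of 121.3°.
Since the Moon is past full (waning), take the reflex angle: θ = 360° − 121.3° = 238.7°.
At 360°/29.53 d per day, 238.7° corresponds to 19.58 days.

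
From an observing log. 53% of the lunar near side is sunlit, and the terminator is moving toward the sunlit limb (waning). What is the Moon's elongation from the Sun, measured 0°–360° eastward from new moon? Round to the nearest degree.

Invert f = (1 − cos θ)/2 to get cos θ = 1 − 2(0.53) = -0.060, hence θ₀ = arccos -0.060 = 93.4°.
Since the Moon is past full (waning), take the reflex angle: θ = 360° − 93.4° = 266.6°.

267°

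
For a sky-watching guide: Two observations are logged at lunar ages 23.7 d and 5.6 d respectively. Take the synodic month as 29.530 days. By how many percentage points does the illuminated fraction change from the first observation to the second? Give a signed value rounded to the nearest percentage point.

First observation: θ = 360°·23.7/29.530 = 288.9°, so f = 0.338.
Second observation: θ = 68.3°, f = 0.315.
Δf = 0.315 − 0.338 = -0.023, i.e. -2 pp.

-2 percentage points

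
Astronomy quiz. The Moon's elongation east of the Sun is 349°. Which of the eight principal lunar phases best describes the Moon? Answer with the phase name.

349° lies in the new moon sector of the 8-phase cycle.

new moon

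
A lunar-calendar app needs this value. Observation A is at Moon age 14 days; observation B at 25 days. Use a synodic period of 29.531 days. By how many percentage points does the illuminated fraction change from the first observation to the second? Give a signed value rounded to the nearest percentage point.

First observation: θ = 360°·14/29.531 = 170.7°, so f = 0.993.
Second observation: θ = 304.8°, f = 0.215.
Δf = 0.215 − 0.993 = -0.778, i.e. -78 pp.

-78 pp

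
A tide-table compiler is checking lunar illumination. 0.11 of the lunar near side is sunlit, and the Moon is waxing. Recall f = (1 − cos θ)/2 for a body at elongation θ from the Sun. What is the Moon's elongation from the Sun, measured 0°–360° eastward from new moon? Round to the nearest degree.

39°

From f = (1 − cos θ)/2: cos θ = 1 − 2×0.11 = 0.780; arccos → 38.7°.
Before full moon the principal value applies: θ = 38.7°.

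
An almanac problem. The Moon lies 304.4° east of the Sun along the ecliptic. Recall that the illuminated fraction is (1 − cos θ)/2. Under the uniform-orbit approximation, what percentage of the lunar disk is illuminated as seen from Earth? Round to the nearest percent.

22%

f = (1 − cos 304.4°)/2 = (1 − 0.565)/2 ≈ 0.218, i.e. 22%.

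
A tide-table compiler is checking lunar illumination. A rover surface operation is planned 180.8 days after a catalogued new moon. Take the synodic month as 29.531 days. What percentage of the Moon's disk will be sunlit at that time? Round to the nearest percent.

180.8 d spans 6 complete synodic months (6 × 29.531 = 177.19 d) plus 3.61 d.
Elongation θ = 360° × 3.61/29.531 ≈ 44.1°.
Illuminated fraction = (1 − cos 44.1°)/2 = (1 − 0.719)/2 ≈ 0.141, so 14%.

14%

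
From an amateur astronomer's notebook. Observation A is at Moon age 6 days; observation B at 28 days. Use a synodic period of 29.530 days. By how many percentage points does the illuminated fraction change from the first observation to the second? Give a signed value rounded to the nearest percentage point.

First observation: θ = 360°·6/29.530 = 73.1°, so f = 0.355.
Second observation: θ = 341.3°, f = 0.026.
Δf = 0.026 − 0.355 = -0.329, i.e. -33 pp.

-33 pp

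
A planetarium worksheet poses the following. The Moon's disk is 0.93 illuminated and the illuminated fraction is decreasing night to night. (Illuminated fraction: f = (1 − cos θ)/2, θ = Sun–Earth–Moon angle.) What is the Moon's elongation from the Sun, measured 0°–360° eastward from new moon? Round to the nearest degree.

cos θ = 1 − 2f = -0.860, giving a principal value of 149.3°.
Since the Moon is past full (waning), take the reflex angle: θ = 360° − 149.3° = 210.7°.

211°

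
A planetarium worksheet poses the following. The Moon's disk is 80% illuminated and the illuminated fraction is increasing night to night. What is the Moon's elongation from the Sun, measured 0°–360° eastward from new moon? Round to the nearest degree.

127°

From f = (1 − cos θ)/2: cos θ = 1 − 2×0.80 = -0.600; arccos → 126.9°.
Waxing ⇒ before full, so θ = 126.9°.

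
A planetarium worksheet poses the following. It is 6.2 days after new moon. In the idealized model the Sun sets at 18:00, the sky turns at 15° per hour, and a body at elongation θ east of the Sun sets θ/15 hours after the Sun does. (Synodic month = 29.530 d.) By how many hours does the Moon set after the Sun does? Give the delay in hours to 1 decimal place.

The Moon has covered 6.2/29.530 of its cycle, so θ ≈ 360° × 6.2/29.530 = 75.6°.
The Moon trails the Sun by θ/15 = 75.6/15 ≈ 5.04 hours.
So the Moon sets 5.04 h after the Sun.

5.0 h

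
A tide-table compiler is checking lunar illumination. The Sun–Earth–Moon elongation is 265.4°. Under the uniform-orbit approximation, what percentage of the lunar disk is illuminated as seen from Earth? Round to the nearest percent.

54%

cos 265.4° = (-0.080), so f = (1 − (-0.080))/2 = 0.540, i.e. 54%.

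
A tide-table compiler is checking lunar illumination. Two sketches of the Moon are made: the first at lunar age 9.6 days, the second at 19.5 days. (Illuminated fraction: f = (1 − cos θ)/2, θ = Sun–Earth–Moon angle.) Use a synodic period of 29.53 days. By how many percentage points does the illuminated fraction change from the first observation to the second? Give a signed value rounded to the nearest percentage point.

+4 pp

θ₁ = 360° × 9.6/29.53 = 117.0°, f₁ = (1 − cos θ₁)/2 = 0.727.
θ₂ = 360° × 19.5/29.53 = 237.7°, f₂ = (1 − cos θ₂)/2 = 0.767.
Change = f₂ − f₁ = +0.040 → +4 percentage points.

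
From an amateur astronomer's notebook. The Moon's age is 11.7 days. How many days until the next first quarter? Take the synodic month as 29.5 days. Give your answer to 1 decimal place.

25.2 days

First quarter is 0.25 of the way through the cycle: age 0.25 × 29.5 = 7.375 d.
This lunation's first quarter (7.375 d) has passed, so add one period: 36.875 − 11.7 = 25.175 days.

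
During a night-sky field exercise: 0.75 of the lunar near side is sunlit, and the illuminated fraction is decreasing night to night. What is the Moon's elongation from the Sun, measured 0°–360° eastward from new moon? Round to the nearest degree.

From f = (1 − cos θ)/2: cos θ = 1 − 2×0.75 = -0.500; arccos → 120.0°.
Since the Moon is past full (waning), take the reflex angle: θ = 360° − 120.0° = 240.0°.

240°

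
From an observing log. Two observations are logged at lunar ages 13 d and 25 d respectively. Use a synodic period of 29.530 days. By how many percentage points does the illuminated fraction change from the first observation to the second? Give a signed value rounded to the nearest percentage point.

First observation: θ = 360°·13/29.530 = 158.5°, so f = 0.965.
Second observation: θ = 304.8°, f = 0.215.
Δf = 0.215 − 0.965 = -0.750, i.e. -75 pp.

-75 percentage points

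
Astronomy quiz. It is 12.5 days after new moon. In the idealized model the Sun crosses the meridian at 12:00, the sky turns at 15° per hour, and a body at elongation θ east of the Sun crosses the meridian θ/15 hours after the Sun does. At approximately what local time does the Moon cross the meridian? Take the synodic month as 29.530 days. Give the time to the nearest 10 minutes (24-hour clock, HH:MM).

22:10

Elongation θ = 360° × 12.5/29.530 ≈ 152.4°.
Delay after the Sun = 152.4° / (15°/h) ≈ 10.16 h.
12:00 + 10.159 h ≈ 22:10 → 22:10 to the nearest ten minutes.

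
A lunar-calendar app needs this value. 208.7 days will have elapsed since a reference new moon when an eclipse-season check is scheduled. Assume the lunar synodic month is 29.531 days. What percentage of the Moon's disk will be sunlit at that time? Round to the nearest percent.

208.7/29.531 = 7.067 lunations, so 7 complete cycles and 1.98 d into the next.
The Moon has covered 1.98/29.531 of its cycle, so θ ≈ 360° × 1.98/29.531 = 24.2°.
With cos θ = 0.912, the lit fraction is (1 − 0.912)/2 ≈ 0.044, so 4%.

4%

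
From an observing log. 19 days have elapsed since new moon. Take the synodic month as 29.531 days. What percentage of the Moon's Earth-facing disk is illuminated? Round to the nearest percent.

81%

Elongation θ = 360° × 19/29.531 ≈ 231.6°.
cos 231.6° = (-0.621), so f = (1 − (-0.621))/2 = 0.810, so 81%.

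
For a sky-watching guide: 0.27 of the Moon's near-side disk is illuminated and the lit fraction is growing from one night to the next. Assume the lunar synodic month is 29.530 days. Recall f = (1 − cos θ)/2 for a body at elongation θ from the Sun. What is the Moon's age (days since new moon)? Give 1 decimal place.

From f = (1 − cos θ)/2: cos θ = 1 − 2×0.27 = 0.460; arccos → 62.6°.
Before full moon the principal value applies: θ = 62.6°.
Age = 29.530 × 62.6°/360° ≈ 5.14 days.

5.1 days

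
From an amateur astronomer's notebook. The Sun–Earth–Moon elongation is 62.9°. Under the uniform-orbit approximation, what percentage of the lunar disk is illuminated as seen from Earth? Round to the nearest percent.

27%

cos 62.9° = 0.456, so f = (1 − 0.456)/2 = 0.272, i.e. 27%.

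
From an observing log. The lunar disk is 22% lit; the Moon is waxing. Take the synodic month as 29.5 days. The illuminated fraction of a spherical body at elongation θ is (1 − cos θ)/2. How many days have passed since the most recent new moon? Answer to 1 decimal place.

Invert f = (1 − cos θ)/2 to get cos θ = 1 − 2(0.22) = 0.560, hence θ₀ = arccos 0.560 = 55.9°.
Before full moon the principal value applies: θ = 55.9°.
Age = 29.5 × 55.9°/360° ≈ 4.58 days.

4.6 days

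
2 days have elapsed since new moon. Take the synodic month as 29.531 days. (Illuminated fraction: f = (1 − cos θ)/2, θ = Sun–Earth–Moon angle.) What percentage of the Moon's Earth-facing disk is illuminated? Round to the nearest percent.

Phase angle: θ = 360°·(2 d)/(29.531 d) = 24.4°.
With cos θ = 0.911, the lit fraction is (1 − 0.911)/2 ≈ 0.045, so 4%.

4%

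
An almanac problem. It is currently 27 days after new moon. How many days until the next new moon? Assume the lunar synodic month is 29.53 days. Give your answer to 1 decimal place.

2.5 days

The next new moon completes the synodic month: 29.53 − 27 = 2.530 days.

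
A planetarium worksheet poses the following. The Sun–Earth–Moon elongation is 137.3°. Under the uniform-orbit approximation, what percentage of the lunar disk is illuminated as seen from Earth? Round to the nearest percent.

Half-versine of 137.3°: (1 − (-0.735))/2 = 0.867, i.e. 87%.

87%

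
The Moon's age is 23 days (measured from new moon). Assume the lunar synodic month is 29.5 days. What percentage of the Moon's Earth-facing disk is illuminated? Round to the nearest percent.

Elongation θ = 360° × 23/29.5 ≈ 280.7°.
cos 280.7° = 0.185, so f = (1 − 0.185)/2 = 0.407, so 41%.

41%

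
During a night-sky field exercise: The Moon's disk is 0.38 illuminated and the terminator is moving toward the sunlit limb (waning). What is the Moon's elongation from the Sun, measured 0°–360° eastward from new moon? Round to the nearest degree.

Invert f = (1 − cos θ)/2 to get cos θ = 1 − 2(0.38) = 0.240, hence θ₀ = arccos 0.240 = 76.1°.
Since the Moon is past full (waning), take the reflex angle: θ = 360° − 76.1° = 283.9°.

284°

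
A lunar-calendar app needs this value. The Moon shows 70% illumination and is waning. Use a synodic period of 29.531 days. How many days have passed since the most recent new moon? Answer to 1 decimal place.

20.2 days

From f = (1 − cos θ)/2: cos θ = 1 − 2×0.70 = -0.400; arccos → 113.6°.
Since the Moon is past full (waning), take the reflex angle: θ = 360° − 113.6° = 246.4°.
Age = 29.531 × 246.4°/360° ≈ 20.21 days.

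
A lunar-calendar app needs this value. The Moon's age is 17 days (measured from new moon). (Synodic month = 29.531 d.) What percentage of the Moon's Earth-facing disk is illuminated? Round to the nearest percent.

94%

Elongation θ = 360° × 17/29.531 ≈ 207.2°.
With cos θ = (-0.889), the lit fraction is (1 − (-0.889))/2 ≈ 0.945, so 94%.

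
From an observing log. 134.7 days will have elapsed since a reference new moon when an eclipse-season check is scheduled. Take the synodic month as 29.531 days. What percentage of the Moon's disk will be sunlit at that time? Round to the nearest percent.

134.7 d spans 4 complete synodic months (4 × 29.531 = 118.12 d) plus 16.58 d.
Phase angle: θ = 360°·(16.58 d)/(29.531 d) = 202.1°.
cos 202.1° = (-0.927), so f = (1 − (-0.927))/2 = 0.963, so 96%.

96%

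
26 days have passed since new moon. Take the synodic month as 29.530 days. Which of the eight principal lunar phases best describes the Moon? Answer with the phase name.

θ ≈ 360° × 26/29.530 = 317°, which falls in the waning crescent sector.

waning crescent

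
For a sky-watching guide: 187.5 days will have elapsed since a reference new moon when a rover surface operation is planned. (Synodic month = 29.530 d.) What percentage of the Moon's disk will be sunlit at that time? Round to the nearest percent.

187.5 d spans 6 complete synodic months (6 × 29.530 = 177.18 d) plus 10.32 d.
Phase angle: θ = 360°·(10.32 d)/(29.530 d) = 125.8°.
Illuminated fraction = (1 − cos 125.8°)/2 = (1 − (-0.585))/2 ≈ 0.793, so 79%.

79%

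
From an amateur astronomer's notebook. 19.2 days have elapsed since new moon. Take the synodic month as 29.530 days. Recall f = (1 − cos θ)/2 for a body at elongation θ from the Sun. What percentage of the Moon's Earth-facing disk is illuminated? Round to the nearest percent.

79%

Elongation θ = 360° × 19.2/29.530 ≈ 234.1°.
Illuminated fraction = (1 − cos 234.1°)/2 = (1 − (-0.587))/2 ≈ 0.793, so 79%.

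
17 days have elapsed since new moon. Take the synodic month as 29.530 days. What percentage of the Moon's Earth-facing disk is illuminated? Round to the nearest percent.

94%

Elongation θ = 360° × 17/29.530 ≈ 207.2°.
With cos θ = (-0.889), the lit fraction is (1 − (-0.889))/2 ≈ 0.945, so 94%.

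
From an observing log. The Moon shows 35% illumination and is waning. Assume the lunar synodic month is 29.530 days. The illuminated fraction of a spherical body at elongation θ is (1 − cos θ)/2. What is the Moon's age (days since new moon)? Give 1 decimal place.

23.6 days

cos θ = 1 − 2f = 0.300, giving a principal value of 72.5°.
Waning ⇒ past full, so θ = 360° − 72.5° = 287.5°.
Age = 29.530 × 287.5°/360° ≈ 23.58 days.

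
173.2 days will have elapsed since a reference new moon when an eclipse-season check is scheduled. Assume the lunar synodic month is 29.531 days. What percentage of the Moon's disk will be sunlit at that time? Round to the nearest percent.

173.2 d spans 5 complete synodic months (5 × 29.531 = 147.66 d) plus 25.54 d.
Phase angle: θ = 360°·(25.54 d)/(29.531 d) = 311.4°.
With cos θ = 0.661, the lit fraction is (1 − 0.661)/2 ≈ 0.169, so 17%.

17%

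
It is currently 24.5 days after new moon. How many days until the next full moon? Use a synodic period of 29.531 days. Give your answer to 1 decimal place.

Full moon is 0.5 of the way through the cycle: age 0.5 × 29.531 = 14.765 d.
This lunation's full moon (14.765 d) has passed, so add one period: 44.296 − 24.5 = 19.796 days.

19.8 days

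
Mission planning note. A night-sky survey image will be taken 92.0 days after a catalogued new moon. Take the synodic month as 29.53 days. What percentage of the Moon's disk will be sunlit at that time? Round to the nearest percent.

13%

Reduce mod P: 92.0 − 3×29.53 = 3.41 d into the current lunation.
Phase angle: θ = 360°·(3.41 d)/(29.53 d) = 41.6°.
Illuminated fraction = (1 − cos 41.6°)/2 = (1 − 0.748)/2 ≈ 0.126, so 13%.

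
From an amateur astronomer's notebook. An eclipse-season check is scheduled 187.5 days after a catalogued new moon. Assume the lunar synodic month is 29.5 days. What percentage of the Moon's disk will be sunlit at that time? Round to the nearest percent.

81%

187.5 d spans 6 complete synodic months (6 × 29.5 = 177.00 d) plus 10.50 d.
The Moon has covered 10.50/29.5 of its cycle, so θ ≈ 360° × 10.50/29.5 = 128.1°.
cos 128.1° = (-0.618), so f = (1 − (-0.618))/2 = 0.809, so 81%.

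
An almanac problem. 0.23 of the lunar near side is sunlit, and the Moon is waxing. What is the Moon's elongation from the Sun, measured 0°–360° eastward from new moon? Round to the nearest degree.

From f = (1 − cos θ)/2: cos θ = 1 − 2×0.23 = 0.540; arccos → 57.3°.
Waxing ⇒ before full, so θ = 57.3°.

57°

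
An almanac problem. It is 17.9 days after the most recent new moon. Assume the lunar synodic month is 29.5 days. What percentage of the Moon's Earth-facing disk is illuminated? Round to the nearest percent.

Elongation θ = 360° × 17.9/29.5 ≈ 218.4°.
cos 218.4° = (-0.783), so f = (1 − (-0.783))/2 = 0.892, so 89%.

89%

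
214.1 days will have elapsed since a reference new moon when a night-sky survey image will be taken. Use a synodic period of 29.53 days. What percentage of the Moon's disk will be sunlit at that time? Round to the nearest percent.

214.1 d spans 7 complete synodic months (7 × 29.53 = 206.71 d) plus 7.39 d.
Elongation θ = 360° × 7.39/29.53 ≈ 90.1°.
With cos θ = (-0.002), the lit fraction is (1 − (-0.002))/2 ≈ 0.501, so 50%.

50%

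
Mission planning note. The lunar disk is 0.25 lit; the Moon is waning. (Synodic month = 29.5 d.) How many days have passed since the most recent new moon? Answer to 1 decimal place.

From f = (1 − cos θ)/2: cos θ = 1 − 2×0.25 = 0.500; arccos → 60.0°.
Since the Moon is past full (waning), take the reflex angle: θ = 360° − 60.0° = 300.0°.
That fraction of the synodic month is 300.0/360 × 29.5 d ≈ 24.58 d.

24.6 days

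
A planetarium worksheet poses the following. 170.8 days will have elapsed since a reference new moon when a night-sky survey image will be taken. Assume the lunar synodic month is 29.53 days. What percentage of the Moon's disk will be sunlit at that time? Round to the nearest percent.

39%

170.8 d spans 5 complete synodic months (5 × 29.53 = 147.65 d) plus 23.15 d.
Elongation θ = 360° × 23.15/29.53 ≈ 282.2°.
Illuminated fraction = (1 − cos 282.2°)/2 = (1 − 0.212)/2 ≈ 0.394, so 39%.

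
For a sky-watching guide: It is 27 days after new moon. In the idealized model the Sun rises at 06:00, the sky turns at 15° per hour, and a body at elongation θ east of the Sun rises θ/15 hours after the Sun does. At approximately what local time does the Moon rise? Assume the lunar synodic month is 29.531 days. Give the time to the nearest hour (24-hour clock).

The Moon has covered 27/29.531 of its cycle, so θ ≈ 360° × 27/29.531 = 329.1°.
Delay after the Sun = 329.1° / (15°/h) ≈ 21.94 h.
06:00 + 21.94 h ≈ 03:57 → 04:00 to the nearest hour.

04:00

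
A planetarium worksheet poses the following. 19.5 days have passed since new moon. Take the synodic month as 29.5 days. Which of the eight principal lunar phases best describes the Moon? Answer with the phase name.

waning gibbous

θ ≈ 360° × 19.5/29.5 = 238°, which falls in the waning gibbous sector.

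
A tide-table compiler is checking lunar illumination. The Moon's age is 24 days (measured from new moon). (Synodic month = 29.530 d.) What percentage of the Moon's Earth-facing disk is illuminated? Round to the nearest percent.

Elongation θ = 360° × 24/29.530 ≈ 292.6°.
cos 292.6° = 0.384, so f = (1 − 0.384)/2 = 0.308, so 31%.

31%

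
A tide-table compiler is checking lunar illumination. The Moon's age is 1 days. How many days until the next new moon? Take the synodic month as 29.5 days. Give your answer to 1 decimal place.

28.5 days

One full lunation from the last new moon is 29.5 d; remaining = 29.5 − 1 = 28.500 d.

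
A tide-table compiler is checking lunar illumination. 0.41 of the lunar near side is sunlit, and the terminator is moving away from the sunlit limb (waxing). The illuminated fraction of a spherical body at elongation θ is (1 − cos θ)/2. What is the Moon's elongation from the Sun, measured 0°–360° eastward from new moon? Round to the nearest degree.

80°

Invert f = (1 − cos θ)/2 to get cos θ = 1 − 2(0.41) = 0.180, hence θ₀ = arccos 0.180 = 79.6°.
Before full moon the principal value applies: θ = 79.6°.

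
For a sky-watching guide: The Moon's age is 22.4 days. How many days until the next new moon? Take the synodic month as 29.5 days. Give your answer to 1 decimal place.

7.1 days

The next new moon completes the synodic month: 29.5 − 22.4 = 7.100 days.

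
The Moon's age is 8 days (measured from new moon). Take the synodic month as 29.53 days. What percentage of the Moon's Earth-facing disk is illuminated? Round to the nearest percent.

The Moon has covered 8/29.53 of its cycle, so θ ≈ 360° × 8/29.53 = 97.5°.
cos 97.5° = (-0.131), so f = (1 − (-0.131))/2 = 0.566, so 57%.

57%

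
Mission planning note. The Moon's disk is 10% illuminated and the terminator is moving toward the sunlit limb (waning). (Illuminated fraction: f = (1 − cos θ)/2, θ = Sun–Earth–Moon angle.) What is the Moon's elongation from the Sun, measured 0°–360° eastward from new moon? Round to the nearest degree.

From f = (1 − cos θ)/2: cos θ = 1 − 2×0.10 = 0.800; arccos → 36.9°.
Waning ⇒ past full, so θ = 360° − 36.9° = 323.1°.

323°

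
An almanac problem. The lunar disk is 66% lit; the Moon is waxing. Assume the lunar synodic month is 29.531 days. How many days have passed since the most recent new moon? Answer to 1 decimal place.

cos θ = 1 − 2f = -0.320, giving a principal value of 108.7°.
Before full moon the principal value applies: θ = 108.7°.
Age = 29.531 × 108.7°/360° ≈ 8.91 days.

8.9 days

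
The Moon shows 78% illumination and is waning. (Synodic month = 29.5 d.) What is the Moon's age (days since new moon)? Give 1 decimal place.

Invert f = (1 − cos θ)/2 to get cos θ = 1 − 2(0.78) = -0.560, hence θ₀ = arccos -0.560 = 124.1°.
A waning Moon lies in 180°–360°, so θ = 360° − 124.1° = 235.9°.
At 360°/29.5 d per day, 235.9° corresponds to 19.33 days.

19.3 days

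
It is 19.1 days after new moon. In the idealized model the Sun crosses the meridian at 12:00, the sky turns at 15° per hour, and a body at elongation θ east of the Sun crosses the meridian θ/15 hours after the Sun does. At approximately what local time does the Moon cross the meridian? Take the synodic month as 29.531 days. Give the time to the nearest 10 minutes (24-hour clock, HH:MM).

03:30

Phase angle: θ = 360°·(19.1 d)/(29.531 d) = 232.8°.
Delay after the Sun = 232.8° / (15°/h) ≈ 15.52 h.
12:00 + 15.523 h ≈ 03:31 → 03:30 to the nearest ten minutes.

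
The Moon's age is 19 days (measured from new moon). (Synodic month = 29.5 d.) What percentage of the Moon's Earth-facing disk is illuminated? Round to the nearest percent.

81%

Phase angle: θ = 360°·(19 d)/(29.5 d) = 231.9°.
With cos θ = (-0.618), the lit fraction is (1 − (-0.618))/2 ≈ 0.809, so 81%.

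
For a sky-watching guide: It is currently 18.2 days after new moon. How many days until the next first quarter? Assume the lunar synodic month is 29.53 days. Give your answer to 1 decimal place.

18.7 days

First quarter occurs at elongation 90°, i.e. at age 29.53 × 90/360 = 7.383 d.
This lunation's first quarter (7.383 d) has passed, so add one period: 36.913 − 18.2 = 18.713 days.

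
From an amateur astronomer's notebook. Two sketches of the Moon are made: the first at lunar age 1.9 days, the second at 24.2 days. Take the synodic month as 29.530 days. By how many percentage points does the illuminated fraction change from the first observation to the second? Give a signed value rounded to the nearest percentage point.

+25 percentage points

First observation: θ = 360°·1.9/29.530 = 23.2°, so f = 0.040.
Second observation: θ = 295.0°, f = 0.289.
Δf = 0.289 − 0.040 = +0.248, i.e. +25 pp.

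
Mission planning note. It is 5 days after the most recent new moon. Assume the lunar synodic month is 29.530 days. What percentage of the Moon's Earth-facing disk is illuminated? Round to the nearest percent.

26%

Elongation θ = 360° × 5/29.530 ≈ 61.0°.
With cos θ = 0.485, the lit fraction is (1 − 0.485)/2 ≈ 0.257, so 26%.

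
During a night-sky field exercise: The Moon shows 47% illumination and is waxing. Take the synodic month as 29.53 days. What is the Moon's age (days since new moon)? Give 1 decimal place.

7.1 days

Invert f = (1 − cos θ)/2 to get cos θ = 1 − 2(0.47) = 0.060, hence θ₀ = arccos 0.060 = 86.6°.
Before full moon the principal value applies: θ = 86.6°.
At 360°/29.53 d per day, 86.6° corresponds to 7.10 days.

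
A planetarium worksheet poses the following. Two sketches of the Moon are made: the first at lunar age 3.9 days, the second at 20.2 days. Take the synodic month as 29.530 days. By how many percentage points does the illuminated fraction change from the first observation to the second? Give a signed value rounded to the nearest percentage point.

First observation: θ = 360°·3.9/29.530 = 47.5°, so f = 0.162.
Second observation: θ = 246.3°, f = 0.701.
Δf = 0.701 − 0.162 = +0.539, i.e. +54 pp.

+54 percentage points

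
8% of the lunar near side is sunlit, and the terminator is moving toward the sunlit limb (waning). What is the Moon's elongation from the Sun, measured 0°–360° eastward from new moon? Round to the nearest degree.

cos θ = 1 − 2f = 0.840, giving a principal value of 32.9°.
Waning ⇒ past full, so θ = 360° − 32.9° = 327.1°.

327°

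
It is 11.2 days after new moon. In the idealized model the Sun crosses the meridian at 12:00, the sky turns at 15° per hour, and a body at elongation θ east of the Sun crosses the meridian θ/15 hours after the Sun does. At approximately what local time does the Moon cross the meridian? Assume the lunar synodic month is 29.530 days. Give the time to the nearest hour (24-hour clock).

21:00

Phase angle: θ = 360°·(11.2 d)/(29.530 d) = 136.5°.
The Moon trails the Sun by θ/15 = 136.5/15 ≈ 9.10 hours.
12:00 + 9.10 h ≈ 21:06 → 21:00 to the nearest hour.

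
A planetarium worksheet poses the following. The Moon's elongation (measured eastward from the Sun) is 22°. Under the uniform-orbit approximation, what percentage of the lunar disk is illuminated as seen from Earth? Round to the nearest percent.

4%

f = (1 − cos 22°)/2 = (1 − 0.927)/2 ≈ 0.036, i.e. 4%.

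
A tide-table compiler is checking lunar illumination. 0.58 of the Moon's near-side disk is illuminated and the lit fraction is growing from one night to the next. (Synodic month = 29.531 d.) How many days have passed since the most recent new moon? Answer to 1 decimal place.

From f = (1 − cos θ)/2: cos θ = 1 − 2×0.58 = -0.160; arccos → 99.2°.
Before full moon the principal value applies: θ = 99.2°.
At 360°/29.531 d per day, 99.2° corresponds to 8.14 days.

8.1 days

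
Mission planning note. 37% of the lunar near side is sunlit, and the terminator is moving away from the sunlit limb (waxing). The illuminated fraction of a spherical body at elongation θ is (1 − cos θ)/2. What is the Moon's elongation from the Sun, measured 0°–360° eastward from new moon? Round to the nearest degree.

75°

Invert f = (1 − cos θ)/2 to get cos θ = 1 − 2(0.37) = 0.260, hence θ₀ = arccos 0.260 = 74.9°.
Before full moon the principal value applies: θ = 74.9°.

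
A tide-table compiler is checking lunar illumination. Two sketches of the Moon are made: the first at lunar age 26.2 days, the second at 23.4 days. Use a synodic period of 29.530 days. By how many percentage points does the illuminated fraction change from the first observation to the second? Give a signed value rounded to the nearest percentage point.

+25 percentage points

θ₁ = 360° × 26.2/29.530 = 319.4°, f₁ = (1 − cos θ₁)/2 = 0.120.
θ₂ = 360° × 23.4/29.530 = 285.3°, f₂ = (1 − cos θ₂)/2 = 0.368.
Change = f₂ − f₁ = +0.248 → +25 percentage points.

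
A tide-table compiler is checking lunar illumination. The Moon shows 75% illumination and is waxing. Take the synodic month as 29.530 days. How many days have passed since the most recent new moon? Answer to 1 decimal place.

9.8 days

From f = (1 − cos θ)/2: cos θ = 1 − 2×0.75 = -0.500; arccos → 120.0°.
Before full moon the principal value applies: θ = 120.0°.
Age = 29.530 × 120.0°/360° ≈ 9.84 days.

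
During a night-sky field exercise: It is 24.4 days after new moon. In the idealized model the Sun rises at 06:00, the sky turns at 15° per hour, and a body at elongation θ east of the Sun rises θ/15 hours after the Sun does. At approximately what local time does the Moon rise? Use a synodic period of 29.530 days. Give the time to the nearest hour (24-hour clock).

02:00

Elongation θ = 360° × 24.4/29.530 ≈ 297.5°.
At 15° of sky rotation per hour, 297.5° corresponds to a 19.83 h lag.
06:00 + 19.83 h ≈ 01:50 → 02:00 to the nearest hour.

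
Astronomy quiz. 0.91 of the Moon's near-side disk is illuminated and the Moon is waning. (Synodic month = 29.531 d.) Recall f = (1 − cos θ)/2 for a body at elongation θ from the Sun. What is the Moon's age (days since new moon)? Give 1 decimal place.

cos θ = 1 − 2f = -0.820, giving a principal value of 145.1°.
Waning ⇒ past full, so θ = 360° − 145.1° = 214.9°.
At 360°/29.531 d per day, 214.9° corresponds to 17.63 days.

17.6 days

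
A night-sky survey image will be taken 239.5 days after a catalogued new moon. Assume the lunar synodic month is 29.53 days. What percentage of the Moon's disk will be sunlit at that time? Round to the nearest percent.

12%

Reduce mod P: 239.5 − 8×29.53 = 3.26 d into the current lunation.
The Moon has covered 3.26/29.53 of its cycle, so θ ≈ 360° × 3.26/29.53 = 39.7°.
cos 39.7° = 0.769, so f = (1 − 0.769)/2 = 0.116, so 12%.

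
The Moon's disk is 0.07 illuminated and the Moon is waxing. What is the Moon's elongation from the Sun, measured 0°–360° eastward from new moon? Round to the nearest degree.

Invert f = (1 − cos θ)/2 to get cos θ = 1 − 2(0.07) = 0.860, hence θ₀ = arccos 0.860 = 30.7°.
Waxing ⇒ before full, so θ = 30.7°.

31°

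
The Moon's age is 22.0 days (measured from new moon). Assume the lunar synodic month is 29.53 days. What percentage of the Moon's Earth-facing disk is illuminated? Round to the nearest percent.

52%

Phase angle: θ = 360°·(22.0 d)/(29.53 d) = 268.2°.
Illuminated fraction = (1 − cos 268.2°)/2 = (1 − (-0.031))/2 ≈ 0.516, so 52%.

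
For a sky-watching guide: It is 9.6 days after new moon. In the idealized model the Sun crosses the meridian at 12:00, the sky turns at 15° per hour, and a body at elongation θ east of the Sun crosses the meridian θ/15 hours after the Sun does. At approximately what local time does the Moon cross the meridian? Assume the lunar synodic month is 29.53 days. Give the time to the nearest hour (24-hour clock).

20:00

Elongation θ = 360° × 9.6/29.53 ≈ 117.0°.
The Moon trails the Sun by θ/15 = 117.0/15 ≈ 7.80 hours.
12:00 + 7.80 h ≈ 19:48 → 20:00 to the nearest hour.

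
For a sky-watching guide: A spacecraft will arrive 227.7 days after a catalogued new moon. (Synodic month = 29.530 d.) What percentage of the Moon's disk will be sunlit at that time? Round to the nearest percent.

227.7/29.530 = 7.711 lunations, so 7 complete cycles and 20.99 d into the next.
The Moon has covered 20.99/29.530 of its cycle, so θ ≈ 360° × 20.99/29.530 = 255.9°.
Illuminated fraction = (1 − cos 255.9°)/2 = (1 − (-0.244))/2 ≈ 0.622, so 62%.

62%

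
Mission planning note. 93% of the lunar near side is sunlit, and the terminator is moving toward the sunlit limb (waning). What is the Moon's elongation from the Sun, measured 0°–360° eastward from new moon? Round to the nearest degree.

Invert f = (1 − cos θ)/2 to get cos θ = 1 − 2(0.93) = -0.860, hence θ₀ = arccos -0.860 = 149.3°.
Since the Moon is past full (waning), take the reflex angle: θ = 360° − 149.3° = 210.7°.

211°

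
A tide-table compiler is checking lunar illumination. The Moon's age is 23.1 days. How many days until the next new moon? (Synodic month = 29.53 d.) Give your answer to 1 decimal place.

6.4 days

One full lunation from the last new moon is 29.53 d; remaining = 29.53 − 23.1 = 6.430 d.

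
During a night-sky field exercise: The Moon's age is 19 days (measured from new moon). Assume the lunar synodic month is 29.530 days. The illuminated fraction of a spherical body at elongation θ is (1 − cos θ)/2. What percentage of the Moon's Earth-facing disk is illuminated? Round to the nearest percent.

81%

Elongation θ = 360° × 19/29.530 ≈ 231.6°.
cos 231.6° = (-0.621), so f = (1 − (-0.621))/2 = 0.810, so 81%.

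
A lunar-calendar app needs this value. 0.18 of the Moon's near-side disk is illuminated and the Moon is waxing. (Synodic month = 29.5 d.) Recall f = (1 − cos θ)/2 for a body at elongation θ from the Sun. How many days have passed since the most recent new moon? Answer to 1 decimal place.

4.1 days

Invert f = (1 − cos θ)/2 to get cos θ = 1 − 2(0.18) = 0.640, hence θ₀ = arccos 0.640 = 50.2°.
Waxing ⇒ before full, so θ = 50.2°.
Age = 29.5 × 50.2°/360° ≈ 4.11 days.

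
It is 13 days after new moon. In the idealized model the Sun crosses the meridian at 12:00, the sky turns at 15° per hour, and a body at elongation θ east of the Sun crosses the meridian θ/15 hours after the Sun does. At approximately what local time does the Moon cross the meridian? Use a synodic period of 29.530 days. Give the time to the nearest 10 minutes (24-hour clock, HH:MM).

22:30

Elongation θ = 360° × 13/29.530 ≈ 158.5°.
The Moon trails the Sun by θ/15 = 158.5/15 ≈ 10.57 hours.
12:00 + 10.566 h ≈ 22:34 → 22:30 to the nearest ten minutes.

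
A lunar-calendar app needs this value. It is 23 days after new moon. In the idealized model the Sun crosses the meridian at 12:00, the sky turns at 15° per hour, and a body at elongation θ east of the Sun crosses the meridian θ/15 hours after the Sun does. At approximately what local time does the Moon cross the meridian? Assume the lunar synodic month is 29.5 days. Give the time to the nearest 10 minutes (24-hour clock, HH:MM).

06:40

Elongation θ = 360° × 23/29.5 ≈ 280.7°.
The Moon trails the Sun by θ/15 = 280.7/15 ≈ 18.71 hours.
12:00 + 18.712 h ≈ 06:43 → 06:40 to the nearest ten minutes.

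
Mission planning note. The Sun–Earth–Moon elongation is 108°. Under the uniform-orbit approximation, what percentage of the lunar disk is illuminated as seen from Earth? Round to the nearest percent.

65%

Half-versine of 108°: (1 − (-0.309))/2 = 0.655, i.e. 65%.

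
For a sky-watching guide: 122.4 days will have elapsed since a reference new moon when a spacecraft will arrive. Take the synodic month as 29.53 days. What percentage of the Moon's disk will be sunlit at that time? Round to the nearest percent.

Reduce mod P: 122.4 − 4×29.53 = 4.28 d into the current lunation.
Phase angle: θ = 360°·(4.28 d)/(29.53 d) = 52.2°.
With cos θ = 0.613, the lit fraction is (1 − 0.613)/2 ≈ 0.193, so 19%.

19%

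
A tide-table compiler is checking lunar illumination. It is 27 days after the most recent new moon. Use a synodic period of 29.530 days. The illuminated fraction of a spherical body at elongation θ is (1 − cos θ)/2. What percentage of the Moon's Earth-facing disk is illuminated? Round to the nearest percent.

The Moon has covered 27/29.530 of its cycle, so θ ≈ 360° × 27/29.530 = 329.2°.
cos 329.2° = 0.859, so f = (1 − 0.859)/2 = 0.071, so 7%.

7%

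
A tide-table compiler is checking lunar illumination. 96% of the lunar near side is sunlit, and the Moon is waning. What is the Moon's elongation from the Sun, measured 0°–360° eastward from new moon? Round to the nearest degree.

203°

From f = (1 − cos θ)/2: cos θ = 1 − 2×0.96 = -0.920; arccos → 156.9°.
Waning ⇒ past full, so θ = 360° − 156.9° = 203.1°.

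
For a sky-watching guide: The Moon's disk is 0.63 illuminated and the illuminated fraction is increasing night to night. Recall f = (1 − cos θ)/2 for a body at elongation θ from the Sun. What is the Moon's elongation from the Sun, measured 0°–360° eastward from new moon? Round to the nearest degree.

105°

From f = (1 − cos θ)/2: cos θ = 1 − 2×0.63 = -0.260; arccos → 105.1°.
Waxing ⇒ before full, so θ = 105.1°.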